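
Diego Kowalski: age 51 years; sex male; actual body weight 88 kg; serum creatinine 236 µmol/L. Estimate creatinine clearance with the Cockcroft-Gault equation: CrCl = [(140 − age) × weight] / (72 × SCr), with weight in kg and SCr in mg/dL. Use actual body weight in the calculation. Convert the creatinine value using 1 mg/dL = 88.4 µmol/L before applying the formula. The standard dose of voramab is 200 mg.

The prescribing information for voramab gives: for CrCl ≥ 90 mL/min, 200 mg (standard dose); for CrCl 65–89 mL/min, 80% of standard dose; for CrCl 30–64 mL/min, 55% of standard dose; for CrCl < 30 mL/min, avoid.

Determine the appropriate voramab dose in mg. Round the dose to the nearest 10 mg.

SCr = 236 / 88.4 = 2.67 mg/dL
CrCl = (140 − 51) × 88 / (72 × 2.67) = 7832.0 / 192.24 ≈ 40.7 mL/min
CrCl ≈ 41 mL/min → bracket 30–64 mL/min.
55% of 200 mg = 110 mg

110 mg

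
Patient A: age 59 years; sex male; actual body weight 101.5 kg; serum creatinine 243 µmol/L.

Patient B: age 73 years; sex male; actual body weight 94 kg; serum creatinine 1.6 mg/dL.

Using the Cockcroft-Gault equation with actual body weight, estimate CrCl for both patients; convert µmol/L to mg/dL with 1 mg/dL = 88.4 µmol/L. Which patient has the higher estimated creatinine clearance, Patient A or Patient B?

Patient B

Patient A: SCr = 243 / 88.4 = 2.749 mg/dL
Patient A: CrCl = (140 − 59) × 101.5 / (72 × 2.749) = 8221.5 / 197.93 ≈ 41.5 mL/min
Patient B: CrCl = (140 − 73) × 94 / (72 × 1.6) = 6298.0 / 115.20 ≈ 54.7 mL/min
41.5 vs 54.7 mL/min → Patient B is higher.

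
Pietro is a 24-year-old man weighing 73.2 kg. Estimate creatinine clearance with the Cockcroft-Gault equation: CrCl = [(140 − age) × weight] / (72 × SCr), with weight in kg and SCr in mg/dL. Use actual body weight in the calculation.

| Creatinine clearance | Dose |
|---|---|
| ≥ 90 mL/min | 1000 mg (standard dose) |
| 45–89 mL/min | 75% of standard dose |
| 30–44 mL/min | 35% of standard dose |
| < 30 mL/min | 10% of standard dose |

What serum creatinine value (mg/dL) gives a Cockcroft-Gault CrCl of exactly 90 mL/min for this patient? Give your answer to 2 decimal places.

Standard dose requires CrCl ≥ 90 mL/min.
Set (140 − 24) × 73.2 / (72 × SCr) = 90
SCr = (140 − 24) × 73.2 / (72 × 90) = 1.310 mg/dL

1.31 mg/dL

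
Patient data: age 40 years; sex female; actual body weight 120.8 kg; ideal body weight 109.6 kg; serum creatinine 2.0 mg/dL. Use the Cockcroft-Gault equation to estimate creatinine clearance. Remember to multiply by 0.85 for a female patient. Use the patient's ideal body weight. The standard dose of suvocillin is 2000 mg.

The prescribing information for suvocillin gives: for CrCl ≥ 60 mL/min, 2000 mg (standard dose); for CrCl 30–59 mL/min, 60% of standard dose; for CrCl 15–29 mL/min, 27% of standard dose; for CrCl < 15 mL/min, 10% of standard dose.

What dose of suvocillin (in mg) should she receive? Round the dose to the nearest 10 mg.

CrCl = (140 − 40) × 109.6 / (72 × 2) × 0.85 = 10960.0 / 144.00 × 0.85 ≈ 64.7 mL/min
CrCl ≈ 65 mL/min → bracket ≥ 60 mL/min.
100% of 2000 mg = 2000 mg

2000 mg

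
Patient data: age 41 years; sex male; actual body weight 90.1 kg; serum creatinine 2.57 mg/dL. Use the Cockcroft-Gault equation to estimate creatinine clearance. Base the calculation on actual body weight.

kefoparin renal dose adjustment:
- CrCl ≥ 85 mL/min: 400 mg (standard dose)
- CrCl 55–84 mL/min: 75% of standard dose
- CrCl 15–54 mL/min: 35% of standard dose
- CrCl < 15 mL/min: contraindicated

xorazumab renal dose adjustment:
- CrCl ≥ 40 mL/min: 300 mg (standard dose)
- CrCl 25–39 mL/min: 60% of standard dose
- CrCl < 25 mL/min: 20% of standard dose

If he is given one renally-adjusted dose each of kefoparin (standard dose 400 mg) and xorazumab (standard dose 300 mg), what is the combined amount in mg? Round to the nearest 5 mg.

CrCl = (140 − 41) × 90.1 / (72 × 2.57) = 8919.9 / 185.04 ≈ 48.2 mL/min
CrCl ≈ 48 mL/min.
kefoparin: 15–54 mL/min → 35% of 400 mg = 140 mg.
xorazumab: ≥ 40 mL/min → 100% of 300 mg = 300 mg.
Total = 140 + 300 = 440 mg.

440 mg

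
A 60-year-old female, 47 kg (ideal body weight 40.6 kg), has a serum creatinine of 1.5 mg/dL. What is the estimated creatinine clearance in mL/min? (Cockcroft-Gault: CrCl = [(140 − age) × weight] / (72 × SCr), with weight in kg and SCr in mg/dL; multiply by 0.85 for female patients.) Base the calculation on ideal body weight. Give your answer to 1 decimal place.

25.6 mL/min

CrCl = (140 − 60) × 40.6 / (72 × 1.5) × 0.85 = 3248.0 / 108.00 × 0.85 ≈ 25.6 mL/min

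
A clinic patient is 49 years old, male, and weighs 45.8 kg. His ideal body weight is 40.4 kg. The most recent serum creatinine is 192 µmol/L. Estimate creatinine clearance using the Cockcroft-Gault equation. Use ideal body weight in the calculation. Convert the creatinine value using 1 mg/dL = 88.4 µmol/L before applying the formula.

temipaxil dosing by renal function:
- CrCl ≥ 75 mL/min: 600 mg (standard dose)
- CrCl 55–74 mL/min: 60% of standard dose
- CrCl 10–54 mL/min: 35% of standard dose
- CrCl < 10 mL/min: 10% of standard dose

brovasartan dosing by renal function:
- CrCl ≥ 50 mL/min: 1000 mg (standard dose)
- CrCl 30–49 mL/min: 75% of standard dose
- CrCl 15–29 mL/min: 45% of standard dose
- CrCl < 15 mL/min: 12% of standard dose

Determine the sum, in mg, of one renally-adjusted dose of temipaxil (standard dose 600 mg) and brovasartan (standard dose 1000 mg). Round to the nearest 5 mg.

660 mg

SCr = 192 / 88.4 = 2.172 mg/dL
CrCl = (140 − 49) × 40.4 / (72 × 2.172) = 3676.4 / 156.38 ≈ 23.5 mL/min
CrCl ≈ 24 mL/min.
temipaxil: 10–54 mL/min → 35% of 600 mg = 210 mg.
brovasartan: 15–29 mL/min → 45% of 1000 mg = 450 mg.
Total = 210 + 450 = 660 mg.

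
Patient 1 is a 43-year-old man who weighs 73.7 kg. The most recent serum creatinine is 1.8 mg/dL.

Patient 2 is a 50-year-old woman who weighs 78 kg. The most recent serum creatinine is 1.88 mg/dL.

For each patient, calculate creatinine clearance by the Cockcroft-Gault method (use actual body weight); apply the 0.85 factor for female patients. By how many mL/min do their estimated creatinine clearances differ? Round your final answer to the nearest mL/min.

Patient 1: CrCl = (140 − 43) × 73.7 / (72 × 1.8) = 7148.9 / 129.60 ≈ 55.2 mL/min
Patient 2: CrCl = (140 − 50) × 78 / (72 × 1.88) × 0.85 = 7020.0 / 135.36 × 0.85 ≈ 44.1 mL/min
|55.2 − 44.1| = 11.1 mL/min

11 mL/min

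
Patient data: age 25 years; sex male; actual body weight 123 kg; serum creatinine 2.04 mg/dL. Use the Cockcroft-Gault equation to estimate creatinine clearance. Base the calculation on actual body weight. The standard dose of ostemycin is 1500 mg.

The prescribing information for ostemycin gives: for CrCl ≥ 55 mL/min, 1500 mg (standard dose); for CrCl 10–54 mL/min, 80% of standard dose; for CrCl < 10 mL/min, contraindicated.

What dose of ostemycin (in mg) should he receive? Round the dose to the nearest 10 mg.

1500 mg

CrCl = (140 − 25) × 123 / (72 × 2.04) = 14145.0 / 146.88 ≈ 96.3 mL/min
CrCl ≈ 96 mL/min → bracket ≥ 55 mL/min.
100% of 1500 mg = 1500 mg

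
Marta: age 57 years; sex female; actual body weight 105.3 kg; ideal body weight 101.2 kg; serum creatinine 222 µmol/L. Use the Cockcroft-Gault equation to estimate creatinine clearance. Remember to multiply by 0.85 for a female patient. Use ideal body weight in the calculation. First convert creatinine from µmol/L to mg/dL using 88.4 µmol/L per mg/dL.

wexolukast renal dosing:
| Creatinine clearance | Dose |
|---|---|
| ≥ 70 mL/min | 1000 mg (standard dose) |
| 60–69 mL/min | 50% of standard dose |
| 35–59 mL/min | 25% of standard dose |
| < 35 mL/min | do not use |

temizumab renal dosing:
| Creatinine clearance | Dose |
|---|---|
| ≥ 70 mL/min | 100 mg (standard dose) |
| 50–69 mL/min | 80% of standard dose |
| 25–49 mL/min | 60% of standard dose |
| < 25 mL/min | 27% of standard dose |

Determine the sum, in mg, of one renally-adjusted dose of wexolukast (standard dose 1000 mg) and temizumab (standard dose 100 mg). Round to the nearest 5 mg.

310 mg

SCr = 222 / 88.4 = 2.511 mg/dL
CrCl = (140 − 57) × 101.2 / (72 × 2.511) × 0.85 = 8399.6 / 180.79 × 0.85 ≈ 39.5 mL/min
CrCl ≈ 39 mL/min.
wexolukast: 35–59 mL/min → 25% of 1000 mg = 250 mg.
temizumab: 25–49 mL/min → 60% of 100 mg = 60 mg.
Total = 250 + 60 = 310 mg.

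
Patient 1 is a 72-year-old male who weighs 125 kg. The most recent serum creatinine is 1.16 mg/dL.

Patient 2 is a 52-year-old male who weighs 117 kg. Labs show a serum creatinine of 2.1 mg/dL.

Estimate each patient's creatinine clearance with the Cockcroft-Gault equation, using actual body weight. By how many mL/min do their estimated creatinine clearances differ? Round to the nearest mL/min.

Patient 1: CrCl = (140 − 72) × 125 / (72 × 1.16) = 8500.0 / 83.52 ≈ 101.8 mL/min
Patient 2: CrCl = (140 − 52) × 117 / (72 × 2.1) = 10296.0 / 151.20 ≈ 68.1 mL/min
|101.8 − 68.1| = 33.7 mL/min

34 mL/min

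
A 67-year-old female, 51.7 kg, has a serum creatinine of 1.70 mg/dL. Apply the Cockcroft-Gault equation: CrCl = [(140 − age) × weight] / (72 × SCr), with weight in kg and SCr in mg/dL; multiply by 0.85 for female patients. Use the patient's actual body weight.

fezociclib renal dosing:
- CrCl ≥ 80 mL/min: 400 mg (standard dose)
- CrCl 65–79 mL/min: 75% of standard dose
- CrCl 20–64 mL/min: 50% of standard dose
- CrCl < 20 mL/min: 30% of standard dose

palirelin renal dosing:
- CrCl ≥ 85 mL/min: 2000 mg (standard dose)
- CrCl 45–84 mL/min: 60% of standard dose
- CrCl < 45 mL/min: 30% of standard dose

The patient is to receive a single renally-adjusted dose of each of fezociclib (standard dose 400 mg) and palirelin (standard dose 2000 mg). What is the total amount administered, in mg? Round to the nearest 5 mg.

CrCl = (140 − 67) × 51.7 / (72 × 1.7) × 0.85 = 3774.1 / 122.40 × 0.85 ≈ 26.2 mL/min
CrCl ≈ 26 mL/min.
fezociclib: 20–64 mL/min → 50% of 400 mg = 200 mg.
palirelin: < 45 mL/min → 30% of 2000 mg = 600 mg.
Total = 200 + 600 = 800 mg.

800 mg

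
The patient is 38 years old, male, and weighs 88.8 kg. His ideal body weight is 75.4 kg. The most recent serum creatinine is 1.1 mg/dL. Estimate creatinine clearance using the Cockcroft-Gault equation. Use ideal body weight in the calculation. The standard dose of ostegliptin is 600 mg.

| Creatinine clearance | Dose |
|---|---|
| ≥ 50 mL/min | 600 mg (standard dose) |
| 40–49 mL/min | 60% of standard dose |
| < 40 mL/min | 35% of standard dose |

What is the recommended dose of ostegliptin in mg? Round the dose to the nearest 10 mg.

600 mg

CrCl = (140 − 38) × 75.4 / (72 × 1.1) = 7690.8 / 79.20 ≈ 97.1 mL/min
CrCl ≈ 97 mL/min → bracket ≥ 50 mL/min.
100% of 600 mg = 600 mg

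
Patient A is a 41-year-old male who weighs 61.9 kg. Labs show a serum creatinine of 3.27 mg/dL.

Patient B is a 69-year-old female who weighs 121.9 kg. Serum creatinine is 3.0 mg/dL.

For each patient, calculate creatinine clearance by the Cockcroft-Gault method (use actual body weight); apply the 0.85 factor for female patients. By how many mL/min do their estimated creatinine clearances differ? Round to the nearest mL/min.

8 mL/min

Patient A: CrCl = (140 − 41) × 61.9 / (72 × 3.27) = 6128.1 / 235.44 ≈ 26.0 mL/min
Patient B: CrCl = (140 − 69) × 121.9 / (72 × 3) × 0.85 = 8654.9 / 216.00 × 0.85 ≈ 34.1 mL/min
|26.0 − 34.1| = 8.1 mL/min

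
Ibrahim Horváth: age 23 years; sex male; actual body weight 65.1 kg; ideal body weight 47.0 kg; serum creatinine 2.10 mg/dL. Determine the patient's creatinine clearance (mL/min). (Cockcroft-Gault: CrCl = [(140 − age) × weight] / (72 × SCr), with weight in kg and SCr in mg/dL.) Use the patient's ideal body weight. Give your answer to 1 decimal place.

36.4 mL/min

CrCl = (140 − 23) × 47 / (72 × 2.1) = 5499.0 / 151.20 ≈ 36.4 mL/min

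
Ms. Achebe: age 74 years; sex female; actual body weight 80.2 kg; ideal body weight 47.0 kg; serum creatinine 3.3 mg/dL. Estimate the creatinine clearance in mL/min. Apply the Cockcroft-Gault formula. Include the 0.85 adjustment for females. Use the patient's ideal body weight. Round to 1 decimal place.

CrCl = (140 − 74) × 47 / (72 × 3.3) × 0.85 = 3102.0 / 237.60 × 0.85 ≈ 11.1 mL/min

11.1 mL/min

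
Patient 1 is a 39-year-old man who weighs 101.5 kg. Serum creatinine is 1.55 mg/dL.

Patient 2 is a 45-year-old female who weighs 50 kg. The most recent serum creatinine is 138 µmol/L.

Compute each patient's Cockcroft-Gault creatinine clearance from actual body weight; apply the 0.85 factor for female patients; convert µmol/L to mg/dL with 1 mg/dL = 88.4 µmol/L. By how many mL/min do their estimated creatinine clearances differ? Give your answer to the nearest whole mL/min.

56 mL/min

Patient 1: CrCl = (140 − 39) × 101.5 / (72 × 1.55) = 10251.5 / 111.60 ≈ 91.9 mL/min
Patient 2: SCr = 138 / 88.4 = 1.561 mg/dL
Patient 2: CrCl = (140 − 45) × 50 / (72 × 1.561) × 0.85 = 4750.0 / 112.39 × 0.85 ≈ 35.9 mL/min
|91.9 − 35.9| = 56.0 mL/min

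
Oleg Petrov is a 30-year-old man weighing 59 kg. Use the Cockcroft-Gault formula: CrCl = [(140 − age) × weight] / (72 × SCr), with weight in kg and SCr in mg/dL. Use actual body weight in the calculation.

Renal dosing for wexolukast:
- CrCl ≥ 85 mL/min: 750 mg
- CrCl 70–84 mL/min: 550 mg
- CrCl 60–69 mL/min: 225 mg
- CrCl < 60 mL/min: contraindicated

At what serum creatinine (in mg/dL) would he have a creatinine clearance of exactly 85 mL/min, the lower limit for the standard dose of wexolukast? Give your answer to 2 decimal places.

Standard dose requires CrCl ≥ 85 mL/min.
Set (140 − 30) × 59 / (72 × SCr) = 85
SCr = (140 − 30) × 59 / (72 × 85) = 1.060 mg/dL

1.06 mg/dL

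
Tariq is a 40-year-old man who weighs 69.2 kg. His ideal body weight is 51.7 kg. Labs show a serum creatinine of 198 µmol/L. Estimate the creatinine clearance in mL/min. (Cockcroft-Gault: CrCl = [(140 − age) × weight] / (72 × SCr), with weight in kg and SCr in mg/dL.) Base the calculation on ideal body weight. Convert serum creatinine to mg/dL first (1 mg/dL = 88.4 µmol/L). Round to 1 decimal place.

SCr = 198 / 88.4 = 2.24 mg/dL
CrCl = (140 − 40) × 51.7 / (72 × 2.24) = 5170.0 / 161.28 ≈ 32.1 mL/min

32.1 mL/min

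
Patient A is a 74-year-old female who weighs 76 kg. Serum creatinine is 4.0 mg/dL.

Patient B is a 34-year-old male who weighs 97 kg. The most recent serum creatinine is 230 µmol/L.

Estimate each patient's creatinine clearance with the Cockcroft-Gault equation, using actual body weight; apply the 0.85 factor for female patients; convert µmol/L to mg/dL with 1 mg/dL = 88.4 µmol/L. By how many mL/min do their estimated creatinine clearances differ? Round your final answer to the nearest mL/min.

Patient A: CrCl = (140 − 74) × 76 / (72 × 4) × 0.85 = 5016.0 / 288.00 × 0.85 ≈ 14.8 mL/min
Patient B: SCr = 230 / 88.4 = 2.602 mg/dL
Patient B: CrCl = (140 − 34) × 97 / (72 × 2.602) = 10282.0 / 187.34 ≈ 54.9 mL/min
|14.8 − 54.9| = 40.1 mL/min

40 mL/min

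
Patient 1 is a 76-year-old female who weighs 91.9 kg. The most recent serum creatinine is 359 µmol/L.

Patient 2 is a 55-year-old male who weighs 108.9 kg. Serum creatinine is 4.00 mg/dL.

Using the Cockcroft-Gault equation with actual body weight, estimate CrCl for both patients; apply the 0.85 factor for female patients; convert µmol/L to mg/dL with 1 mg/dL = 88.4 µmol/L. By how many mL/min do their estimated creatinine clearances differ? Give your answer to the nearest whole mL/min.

Patient 1: SCr = 359 / 88.4 = 4.061 mg/dL
Patient 1: CrCl = (140 − 76) × 91.9 / (72 × 4.061) × 0.85 = 5881.6 / 292.39 × 0.85 ≈ 17.1 mL/min
Patient 2: CrCl = (140 − 55) × 108.9 / (72 × 4) = 9256.5 / 288.00 ≈ 32.1 mL/min
|17.1 − 32.1| = 15.0 mL/min

15 mL/min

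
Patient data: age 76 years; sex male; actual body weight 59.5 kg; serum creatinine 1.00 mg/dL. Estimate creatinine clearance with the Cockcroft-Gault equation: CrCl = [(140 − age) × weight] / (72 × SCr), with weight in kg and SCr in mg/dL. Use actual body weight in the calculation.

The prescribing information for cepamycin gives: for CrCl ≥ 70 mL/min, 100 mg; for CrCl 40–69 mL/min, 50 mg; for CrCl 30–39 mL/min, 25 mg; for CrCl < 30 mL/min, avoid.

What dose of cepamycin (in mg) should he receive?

CrCl = (140 − 76) × 59.5 / (72 × 1) = 3808.0 / 72.00 ≈ 52.9 mL/min
CrCl ≈ 53 mL/min → bracket 40–69 mL/min.
Dose for this bracket: 50 mg.

50 mg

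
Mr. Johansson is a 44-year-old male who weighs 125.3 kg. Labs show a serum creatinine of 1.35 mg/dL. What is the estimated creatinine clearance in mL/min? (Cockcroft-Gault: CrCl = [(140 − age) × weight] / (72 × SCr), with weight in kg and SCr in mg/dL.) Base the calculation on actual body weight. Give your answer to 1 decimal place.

CrCl = (140 − 44) × 125.3 / (72 × 1.35) = 12028.8 / 97.20 ≈ 123.8 mL/min

123.8 mL/min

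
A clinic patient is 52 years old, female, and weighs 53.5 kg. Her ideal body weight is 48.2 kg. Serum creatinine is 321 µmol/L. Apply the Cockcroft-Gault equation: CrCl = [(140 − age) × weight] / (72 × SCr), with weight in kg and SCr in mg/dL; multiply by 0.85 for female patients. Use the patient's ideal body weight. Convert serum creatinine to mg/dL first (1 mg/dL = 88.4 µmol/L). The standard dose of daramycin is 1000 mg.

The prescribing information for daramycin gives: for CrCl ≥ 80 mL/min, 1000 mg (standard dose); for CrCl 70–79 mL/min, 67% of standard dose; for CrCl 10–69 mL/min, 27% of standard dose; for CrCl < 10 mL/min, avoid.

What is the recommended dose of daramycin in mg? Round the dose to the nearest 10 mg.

SCr = 321 / 88.4 = 3.631 mg/dL
CrCl = (140 − 52) × 48.2 / (72 × 3.631) × 0.85 = 4241.6 / 261.43 × 0.85 ≈ 13.8 mL/min
CrCl ≈ 14 mL/min → bracket 10–69 mL/min.
27% of 1000 mg = 270 mg

270 mg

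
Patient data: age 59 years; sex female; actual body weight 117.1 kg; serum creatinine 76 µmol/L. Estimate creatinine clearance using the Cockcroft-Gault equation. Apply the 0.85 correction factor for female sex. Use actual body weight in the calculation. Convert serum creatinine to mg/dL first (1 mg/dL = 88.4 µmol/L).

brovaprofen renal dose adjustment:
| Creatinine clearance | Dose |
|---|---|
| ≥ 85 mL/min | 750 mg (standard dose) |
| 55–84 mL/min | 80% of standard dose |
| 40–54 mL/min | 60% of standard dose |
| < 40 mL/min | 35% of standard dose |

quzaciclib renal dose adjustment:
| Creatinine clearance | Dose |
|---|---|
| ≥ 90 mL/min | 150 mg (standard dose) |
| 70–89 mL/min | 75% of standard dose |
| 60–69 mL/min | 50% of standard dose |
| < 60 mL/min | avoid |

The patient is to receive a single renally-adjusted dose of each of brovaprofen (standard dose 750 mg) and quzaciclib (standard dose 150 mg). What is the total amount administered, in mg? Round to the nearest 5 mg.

SCr = 76 / 88.4 = 0.86 mg/dL
CrCl = (140 − 59) × 117.1 / (72 × 0.86) × 0.85 = 9485.1 / 61.92 × 0.85 ≈ 130.2 mL/min
CrCl ≈ 130 mL/min.
brovaprofen: ≥ 85 mL/min → 100% of 750 mg = 750 mg.
quzaciclib: ≥ 90 mL/min → 100% of 150 mg = 150 mg.
Total = 750 + 150 = 900 mg.

900 mg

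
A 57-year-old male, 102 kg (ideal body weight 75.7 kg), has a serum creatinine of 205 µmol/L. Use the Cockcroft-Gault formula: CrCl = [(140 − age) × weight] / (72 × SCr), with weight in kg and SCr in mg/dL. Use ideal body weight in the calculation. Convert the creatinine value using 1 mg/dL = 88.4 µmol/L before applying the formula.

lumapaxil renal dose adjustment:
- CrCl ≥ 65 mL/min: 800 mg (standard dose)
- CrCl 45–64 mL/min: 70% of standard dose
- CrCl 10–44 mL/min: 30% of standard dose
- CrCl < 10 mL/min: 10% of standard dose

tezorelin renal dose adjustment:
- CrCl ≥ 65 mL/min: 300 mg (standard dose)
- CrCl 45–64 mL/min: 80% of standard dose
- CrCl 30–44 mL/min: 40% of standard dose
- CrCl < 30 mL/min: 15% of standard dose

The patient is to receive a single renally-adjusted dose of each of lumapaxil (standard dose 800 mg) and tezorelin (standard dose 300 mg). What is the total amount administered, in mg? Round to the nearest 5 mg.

SCr = 205 / 88.4 = 2.319 mg/dL
CrCl = (140 − 57) × 75.7 / (72 × 2.319) = 6283.1 / 166.97 ≈ 37.6 mL/min
CrCl ≈ 38 mL/min.
lumapaxil: 10–44 mL/min → 30% of 800 mg = 240 mg.
tezorelin: 30–44 mL/min → 40% of 300 mg = 120 mg.
Total = 240 + 120 = 360 mg.

360 mg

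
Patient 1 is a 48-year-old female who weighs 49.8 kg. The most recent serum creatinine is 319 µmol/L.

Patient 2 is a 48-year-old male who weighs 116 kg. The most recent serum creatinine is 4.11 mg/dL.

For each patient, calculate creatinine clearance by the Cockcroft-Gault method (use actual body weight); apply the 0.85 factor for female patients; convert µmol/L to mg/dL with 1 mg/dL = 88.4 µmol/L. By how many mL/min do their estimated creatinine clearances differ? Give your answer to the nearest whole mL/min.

21 mL/min

Patient 1: SCr = 319 / 88.4 = 3.609 mg/dL
Patient 1: CrCl = (140 − 48) × 49.8 / (72 × 3.609) × 0.85 = 4581.6 / 259.85 × 0.85 ≈ 15.0 mL/min
Patient 2: CrCl = (140 − 48) × 116 / (72 × 4.11) = 10672.0 / 295.92 ≈ 36.1 mL/min
|15.0 − 36.1| = 21.1 mL/min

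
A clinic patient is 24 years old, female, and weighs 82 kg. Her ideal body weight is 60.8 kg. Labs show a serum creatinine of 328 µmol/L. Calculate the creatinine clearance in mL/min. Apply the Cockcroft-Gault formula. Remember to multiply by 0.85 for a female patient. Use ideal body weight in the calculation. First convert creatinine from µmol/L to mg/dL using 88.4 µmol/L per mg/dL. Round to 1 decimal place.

SCr = 328 / 88.4 = 3.71 mg/dL
CrCl = (140 − 24) × 60.8 / (72 × 3.71) × 0.85 = 7052.8 / 267.12 × 0.85 ≈ 22.4 mL/min

22.4 mL/min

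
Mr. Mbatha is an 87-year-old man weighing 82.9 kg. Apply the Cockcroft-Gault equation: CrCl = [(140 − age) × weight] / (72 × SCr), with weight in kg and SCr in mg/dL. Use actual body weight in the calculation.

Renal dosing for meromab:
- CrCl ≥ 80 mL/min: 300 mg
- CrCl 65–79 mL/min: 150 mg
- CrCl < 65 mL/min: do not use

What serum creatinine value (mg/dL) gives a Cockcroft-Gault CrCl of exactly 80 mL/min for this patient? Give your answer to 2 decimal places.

Standard dose requires CrCl ≥ 80 mL/min.
Set (140 − 87) × 82.9 / (72 × SCr) = 80
SCr = (140 − 87) × 82.9 / (72 × 80) = 0.763 mg/dL

0.76 mg/dL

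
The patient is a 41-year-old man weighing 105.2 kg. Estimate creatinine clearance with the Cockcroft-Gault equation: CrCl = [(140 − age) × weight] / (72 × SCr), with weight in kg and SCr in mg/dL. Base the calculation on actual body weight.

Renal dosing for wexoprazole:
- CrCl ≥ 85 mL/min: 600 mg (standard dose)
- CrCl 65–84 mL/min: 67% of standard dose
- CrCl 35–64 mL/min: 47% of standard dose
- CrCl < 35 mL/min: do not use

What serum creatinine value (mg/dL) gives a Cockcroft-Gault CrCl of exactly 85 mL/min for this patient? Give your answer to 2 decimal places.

Standard dose requires CrCl ≥ 85 mL/min.
Set (140 − 41) × 105.2 / (72 × SCr) = 85
SCr = (140 − 41) × 105.2 / (72 × 85) = 1.702 mg/dL

1.70 mg/dL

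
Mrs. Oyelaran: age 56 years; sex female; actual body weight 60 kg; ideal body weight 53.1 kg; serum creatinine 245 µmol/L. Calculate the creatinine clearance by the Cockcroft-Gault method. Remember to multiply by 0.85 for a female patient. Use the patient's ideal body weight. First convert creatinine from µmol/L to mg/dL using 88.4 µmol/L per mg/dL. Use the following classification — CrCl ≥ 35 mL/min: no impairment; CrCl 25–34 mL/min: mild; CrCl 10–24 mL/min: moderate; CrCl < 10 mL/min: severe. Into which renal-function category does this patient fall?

moderate

SCr = 245 / 88.4 = 2.771 mg/dL
CrCl = (140 − 56) × 53.1 / (72 × 2.771) × 0.85 = 4460.4 / 199.51 × 0.85 ≈ 19.0 mL/min
19 mL/min falls in the 'moderate' range.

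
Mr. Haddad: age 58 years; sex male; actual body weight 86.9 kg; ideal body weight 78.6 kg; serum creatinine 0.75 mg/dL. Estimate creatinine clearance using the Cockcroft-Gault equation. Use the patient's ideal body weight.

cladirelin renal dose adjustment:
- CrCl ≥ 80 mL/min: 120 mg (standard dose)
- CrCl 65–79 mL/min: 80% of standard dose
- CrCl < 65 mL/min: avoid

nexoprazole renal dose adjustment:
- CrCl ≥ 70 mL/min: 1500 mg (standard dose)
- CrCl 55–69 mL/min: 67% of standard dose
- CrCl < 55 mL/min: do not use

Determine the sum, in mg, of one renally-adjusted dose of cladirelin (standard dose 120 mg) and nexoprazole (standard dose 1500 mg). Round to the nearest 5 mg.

CrCl = (140 − 58) × 78.6 / (72 × 0.75) = 6445.2 / 54.00 ≈ 119.4 mL/min
CrCl ≈ 119 mL/min.
cladirelin: ≥ 80 mL/min → 100% of 120 mg = 120 mg.
nexoprazole: ≥ 70 mL/min → 100% of 1500 mg = 1500 mg.
Total = 120 + 1500 = 1620 mg.

1620 mg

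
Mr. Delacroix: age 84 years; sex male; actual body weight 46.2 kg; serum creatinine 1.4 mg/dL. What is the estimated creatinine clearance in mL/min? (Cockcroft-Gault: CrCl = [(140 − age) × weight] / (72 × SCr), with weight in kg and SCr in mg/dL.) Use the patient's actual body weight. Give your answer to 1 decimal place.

CrCl = (140 − 84) × 46.2 / (72 × 1.4) = 2587.2 / 100.80 ≈ 25.7 mL/min

25.7 mL/min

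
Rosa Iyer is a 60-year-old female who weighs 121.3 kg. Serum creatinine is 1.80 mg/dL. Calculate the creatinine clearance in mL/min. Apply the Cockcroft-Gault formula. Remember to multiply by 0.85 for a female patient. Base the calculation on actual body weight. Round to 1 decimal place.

63.6 mL/min

CrCl = (140 − 60) × 121.3 / (72 × 1.8) × 0.85 = 9704.0 / 129.60 × 0.85 ≈ 63.6 mL/min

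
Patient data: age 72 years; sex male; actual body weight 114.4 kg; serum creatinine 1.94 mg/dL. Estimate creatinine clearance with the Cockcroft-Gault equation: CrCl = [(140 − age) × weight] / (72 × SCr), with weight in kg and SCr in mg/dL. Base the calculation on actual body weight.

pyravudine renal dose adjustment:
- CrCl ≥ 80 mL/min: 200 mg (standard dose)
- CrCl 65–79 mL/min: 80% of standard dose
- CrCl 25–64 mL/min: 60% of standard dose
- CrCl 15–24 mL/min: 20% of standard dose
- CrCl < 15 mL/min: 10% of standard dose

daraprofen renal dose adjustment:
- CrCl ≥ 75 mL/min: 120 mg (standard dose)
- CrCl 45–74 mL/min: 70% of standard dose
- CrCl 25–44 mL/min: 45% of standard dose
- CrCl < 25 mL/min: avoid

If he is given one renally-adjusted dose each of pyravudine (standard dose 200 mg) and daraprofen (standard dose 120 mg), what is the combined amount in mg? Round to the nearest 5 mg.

CrCl = (140 − 72) × 114.4 / (72 × 1.94) = 7779.2 / 139.68 ≈ 55.7 mL/min
CrCl ≈ 56 mL/min.
pyravudine: 25–64 mL/min → 60% of 200 mg = 120 mg.
daraprofen: 45–74 mL/min → 70% of 120 mg = 84 mg.
Total = 120 + 84 = 204 mg.

205 mg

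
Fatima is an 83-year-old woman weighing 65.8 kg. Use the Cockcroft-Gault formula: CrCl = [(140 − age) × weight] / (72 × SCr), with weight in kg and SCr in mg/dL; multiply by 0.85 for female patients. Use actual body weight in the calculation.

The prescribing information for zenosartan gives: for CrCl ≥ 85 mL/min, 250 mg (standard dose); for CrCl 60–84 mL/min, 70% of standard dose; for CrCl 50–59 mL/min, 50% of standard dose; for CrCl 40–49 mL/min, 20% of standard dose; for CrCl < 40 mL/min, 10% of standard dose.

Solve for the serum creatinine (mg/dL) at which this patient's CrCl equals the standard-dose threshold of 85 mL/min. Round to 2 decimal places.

0.52 mg/dL

Standard dose requires CrCl ≥ 85 mL/min.
Set (140 − 83) × 65.8 × 0.85 / (72 × SCr) = 85
SCr = (140 − 83) × 65.8 × 0.85 / (72 × 85) = 0.521 mg/dL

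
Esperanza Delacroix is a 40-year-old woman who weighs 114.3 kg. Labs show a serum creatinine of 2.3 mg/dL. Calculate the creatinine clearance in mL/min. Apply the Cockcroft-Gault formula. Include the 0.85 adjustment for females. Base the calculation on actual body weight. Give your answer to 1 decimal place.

CrCl = (140 − 40) × 114.3 / (72 × 2.3) × 0.85 = 11430.0 / 165.60 × 0.85 ≈ 58.7 mL/min

58.7 mL/min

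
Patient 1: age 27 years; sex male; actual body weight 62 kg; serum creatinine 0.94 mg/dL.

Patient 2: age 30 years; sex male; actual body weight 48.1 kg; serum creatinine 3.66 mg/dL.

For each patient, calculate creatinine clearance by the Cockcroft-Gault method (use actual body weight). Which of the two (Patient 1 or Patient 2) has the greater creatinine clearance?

Patient 1: CrCl = (140 − 27) × 62 / (72 × 0.94) = 7006.0 / 67.68 ≈ 103.5 mL/min
Patient 2: CrCl = (140 − 30) × 48.1 / (72 × 3.66) = 5291.0 / 263.52 ≈ 20.1 mL/min
103.5 vs 20.1 mL/min → Patient 1 is higher.

Patient 1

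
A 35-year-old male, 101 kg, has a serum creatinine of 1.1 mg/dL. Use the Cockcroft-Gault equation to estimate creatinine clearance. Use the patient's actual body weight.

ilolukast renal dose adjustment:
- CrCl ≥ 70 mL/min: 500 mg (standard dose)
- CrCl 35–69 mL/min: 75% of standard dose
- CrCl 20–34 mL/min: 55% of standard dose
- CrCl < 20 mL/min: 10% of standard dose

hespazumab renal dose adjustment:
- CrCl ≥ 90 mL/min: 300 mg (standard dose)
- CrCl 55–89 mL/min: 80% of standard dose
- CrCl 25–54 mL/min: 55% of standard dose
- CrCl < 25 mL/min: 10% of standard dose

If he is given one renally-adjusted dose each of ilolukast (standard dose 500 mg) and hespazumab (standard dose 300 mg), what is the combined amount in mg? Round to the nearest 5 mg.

CrCl = (140 − 35) × 101 / (72 × 1.1) = 10605.0 / 79.20 ≈ 133.9 mL/min
CrCl ≈ 134 mL/min.
ilolukast: ≥ 70 mL/min → 100% of 500 mg = 500 mg.
hespazumab: ≥ 90 mL/min → 100% of 300 mg = 300 mg.
Total = 500 + 300 = 800 mg.

800 mg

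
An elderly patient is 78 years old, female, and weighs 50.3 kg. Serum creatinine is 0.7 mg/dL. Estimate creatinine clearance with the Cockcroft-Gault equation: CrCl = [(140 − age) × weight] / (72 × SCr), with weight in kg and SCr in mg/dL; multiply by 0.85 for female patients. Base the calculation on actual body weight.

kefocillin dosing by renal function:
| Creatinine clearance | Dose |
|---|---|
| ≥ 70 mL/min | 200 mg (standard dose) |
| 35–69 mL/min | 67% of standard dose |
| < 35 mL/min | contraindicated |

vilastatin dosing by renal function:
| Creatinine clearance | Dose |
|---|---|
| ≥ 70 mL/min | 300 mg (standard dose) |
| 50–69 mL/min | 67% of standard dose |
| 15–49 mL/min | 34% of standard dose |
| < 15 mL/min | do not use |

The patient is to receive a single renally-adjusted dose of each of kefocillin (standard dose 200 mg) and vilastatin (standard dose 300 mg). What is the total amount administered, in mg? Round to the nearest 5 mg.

335 mg

CrCl = (140 − 78) × 50.3 / (72 × 0.7) × 0.85 = 3118.6 / 50.40 × 0.85 ≈ 52.6 mL/min
CrCl ≈ 53 mL/min.
kefocillin: 35–69 mL/min → 67% of 200 mg = 134 mg.
vilastatin: 50–69 mL/min → 67% of 300 mg = 201 mg.
Total = 134 + 201 = 335 mg.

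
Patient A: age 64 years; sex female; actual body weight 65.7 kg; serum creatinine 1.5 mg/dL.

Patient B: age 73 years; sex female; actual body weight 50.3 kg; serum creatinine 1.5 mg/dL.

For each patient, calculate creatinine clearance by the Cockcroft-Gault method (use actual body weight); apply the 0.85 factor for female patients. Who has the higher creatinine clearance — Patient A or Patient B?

Patient A: CrCl = (140 − 64) × 65.7 / (72 × 1.5) × 0.85 = 4993.2 / 108.00 × 0.85 ≈ 39.3 mL/min
Patient B: CrCl = (140 − 73) × 50.3 / (72 × 1.5) × 0.85 = 3370.1 / 108.00 × 0.85 ≈ 26.5 mL/min
39.3 vs 26.5 mL/min → Patient A is higher.

Patient A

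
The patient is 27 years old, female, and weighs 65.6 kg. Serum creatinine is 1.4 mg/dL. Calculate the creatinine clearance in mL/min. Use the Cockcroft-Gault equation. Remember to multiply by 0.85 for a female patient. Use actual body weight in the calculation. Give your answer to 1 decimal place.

62.5 mL/min

CrCl = (140 − 27) × 65.6 / (72 × 1.4) × 0.85 = 7412.8 / 100.80 × 0.85 ≈ 62.5 mL/min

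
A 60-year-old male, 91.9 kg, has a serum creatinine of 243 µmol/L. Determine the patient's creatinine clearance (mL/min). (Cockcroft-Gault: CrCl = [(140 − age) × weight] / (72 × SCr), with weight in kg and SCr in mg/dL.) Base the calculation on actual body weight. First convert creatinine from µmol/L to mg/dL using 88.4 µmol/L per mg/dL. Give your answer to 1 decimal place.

37.1 mL/min

SCr = 243 / 88.4 = 2.749 mg/dL
CrCl = (140 − 60) × 91.9 / (72 × 2.749) = 7352.0 / 197.93 ≈ 37.1 mL/min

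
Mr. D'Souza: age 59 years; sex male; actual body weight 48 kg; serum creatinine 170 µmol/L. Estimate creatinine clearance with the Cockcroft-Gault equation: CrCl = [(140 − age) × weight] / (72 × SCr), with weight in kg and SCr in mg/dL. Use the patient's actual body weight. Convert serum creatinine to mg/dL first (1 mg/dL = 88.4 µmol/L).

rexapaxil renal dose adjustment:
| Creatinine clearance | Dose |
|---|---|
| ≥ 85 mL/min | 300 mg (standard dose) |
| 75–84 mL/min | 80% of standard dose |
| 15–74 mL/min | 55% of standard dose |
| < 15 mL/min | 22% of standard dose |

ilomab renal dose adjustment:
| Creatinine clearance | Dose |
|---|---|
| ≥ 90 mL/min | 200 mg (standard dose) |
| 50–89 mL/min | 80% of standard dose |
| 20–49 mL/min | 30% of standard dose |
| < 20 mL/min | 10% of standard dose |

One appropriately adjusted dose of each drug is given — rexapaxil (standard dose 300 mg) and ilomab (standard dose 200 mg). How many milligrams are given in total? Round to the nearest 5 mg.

225 mg

SCr = 170 / 88.4 = 1.923 mg/dL
CrCl = (140 − 59) × 48 / (72 × 1.923) = 3888.0 / 138.46 ≈ 28.1 mL/min
CrCl ≈ 28 mL/min.
rexapaxil: 15–74 mL/min → 55% of 300 mg = 165 mg.
ilomab: 20–49 mL/min → 30% of 200 mg = 60 mg.
Total = 165 + 60 = 225 mg.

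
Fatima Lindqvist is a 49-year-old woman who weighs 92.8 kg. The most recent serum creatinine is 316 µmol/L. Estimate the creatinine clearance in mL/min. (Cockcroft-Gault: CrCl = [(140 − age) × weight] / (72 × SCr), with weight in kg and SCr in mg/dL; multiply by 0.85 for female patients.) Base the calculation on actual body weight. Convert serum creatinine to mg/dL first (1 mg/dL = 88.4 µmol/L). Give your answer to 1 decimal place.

SCr = 316 / 88.4 = 3.575 mg/dL
CrCl = (140 − 49) × 92.8 / (72 × 3.575) × 0.85 = 8444.8 / 257.40 × 0.85 ≈ 27.9 mL/min

27.9 mL/min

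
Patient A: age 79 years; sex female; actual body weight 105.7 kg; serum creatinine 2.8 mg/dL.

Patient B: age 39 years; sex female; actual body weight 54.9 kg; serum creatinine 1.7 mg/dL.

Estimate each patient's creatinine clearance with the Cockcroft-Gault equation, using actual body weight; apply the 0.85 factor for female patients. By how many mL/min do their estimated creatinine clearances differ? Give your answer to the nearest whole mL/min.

Patient A: CrCl = (140 − 79) × 105.7 / (72 × 2.8) × 0.85 = 6447.7 / 201.60 × 0.85 ≈ 27.2 mL/min
Patient B: CrCl = (140 − 39) × 54.9 / (72 × 1.7) × 0.85 = 5544.9 / 122.40 × 0.85 ≈ 38.5 mL/min
|27.2 − 38.5| = 11.3 mL/min

11 mL/min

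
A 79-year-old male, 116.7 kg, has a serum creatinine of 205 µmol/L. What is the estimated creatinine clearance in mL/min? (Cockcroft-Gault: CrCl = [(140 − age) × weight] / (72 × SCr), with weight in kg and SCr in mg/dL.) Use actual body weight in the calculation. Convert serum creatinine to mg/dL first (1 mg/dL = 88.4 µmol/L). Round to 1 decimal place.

42.6 mL/min

SCr = 205 / 88.4 = 2.319 mg/dL
CrCl = (140 − 79) × 116.7 / (72 × 2.319) = 7118.7 / 166.97 ≈ 42.6 mL/min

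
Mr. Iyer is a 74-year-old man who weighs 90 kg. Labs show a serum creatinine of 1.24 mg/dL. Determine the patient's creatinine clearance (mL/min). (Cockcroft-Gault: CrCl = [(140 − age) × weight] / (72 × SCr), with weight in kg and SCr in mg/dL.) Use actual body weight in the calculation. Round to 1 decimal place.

66.5 mL/min

CrCl = (140 − 74) × 90 / (72 × 1.24) = 5940.0 / 89.28 ≈ 66.5 mL/min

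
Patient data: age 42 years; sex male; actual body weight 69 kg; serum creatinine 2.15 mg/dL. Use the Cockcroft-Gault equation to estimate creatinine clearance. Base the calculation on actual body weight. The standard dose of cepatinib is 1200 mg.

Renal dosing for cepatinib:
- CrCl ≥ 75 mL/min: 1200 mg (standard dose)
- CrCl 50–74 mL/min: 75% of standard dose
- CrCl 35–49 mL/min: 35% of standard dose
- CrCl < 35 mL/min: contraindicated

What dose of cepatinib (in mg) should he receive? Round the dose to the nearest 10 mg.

CrCl = (140 − 42) × 69 / (72 × 2.15) = 6762.0 / 154.80 ≈ 43.7 mL/min
CrCl ≈ 44 mL/min → bracket 35–49 mL/min.
35% of 1200 mg = 420 mg

420 mg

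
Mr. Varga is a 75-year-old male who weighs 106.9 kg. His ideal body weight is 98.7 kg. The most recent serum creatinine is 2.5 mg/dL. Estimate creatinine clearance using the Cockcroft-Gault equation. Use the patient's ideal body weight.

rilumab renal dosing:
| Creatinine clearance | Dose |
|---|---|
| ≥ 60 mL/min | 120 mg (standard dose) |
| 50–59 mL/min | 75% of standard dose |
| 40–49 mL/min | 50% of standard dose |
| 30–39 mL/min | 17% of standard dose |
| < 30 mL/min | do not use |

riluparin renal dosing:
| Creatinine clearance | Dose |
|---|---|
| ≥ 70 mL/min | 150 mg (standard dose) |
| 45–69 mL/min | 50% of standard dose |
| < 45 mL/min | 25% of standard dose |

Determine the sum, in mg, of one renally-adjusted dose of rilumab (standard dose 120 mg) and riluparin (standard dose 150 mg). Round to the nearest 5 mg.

60 mg

CrCl = (140 − 75) × 98.7 / (72 × 2.5) = 6415.5 / 180.00 ≈ 35.6 mL/min
CrCl ≈ 36 mL/min.
rilumab: 30–39 mL/min → 17% of 120 mg = 20.4 mg.
riluparin: < 45 mL/min → 25% of 150 mg = 37.5 mg.
Total = 20.4 + 37.5 = 57.9 mg.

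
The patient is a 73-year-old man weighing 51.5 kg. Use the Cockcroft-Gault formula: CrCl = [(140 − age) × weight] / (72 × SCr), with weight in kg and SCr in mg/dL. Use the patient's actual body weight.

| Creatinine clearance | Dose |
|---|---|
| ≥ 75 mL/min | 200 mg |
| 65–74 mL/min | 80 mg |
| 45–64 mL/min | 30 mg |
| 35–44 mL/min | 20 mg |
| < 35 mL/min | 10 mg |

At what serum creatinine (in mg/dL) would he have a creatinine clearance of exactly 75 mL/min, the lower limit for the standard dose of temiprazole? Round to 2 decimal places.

Standard dose requires CrCl ≥ 75 mL/min.
Set (140 − 73) × 51.5 / (72 × SCr) = 75
SCr = (140 − 73) × 51.5 / (72 × 75) = 0.639 mg/dL

0.64 mg/dL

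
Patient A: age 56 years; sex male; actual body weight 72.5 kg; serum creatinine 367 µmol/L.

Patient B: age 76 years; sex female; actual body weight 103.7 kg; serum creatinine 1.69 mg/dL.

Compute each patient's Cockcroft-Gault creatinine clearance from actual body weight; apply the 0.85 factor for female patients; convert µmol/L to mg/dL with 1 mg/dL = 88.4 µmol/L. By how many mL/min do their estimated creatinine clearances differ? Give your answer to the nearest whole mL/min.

Patient A: SCr = 367 / 88.4 = 4.152 mg/dL
Patient A: CrCl = (140 − 56) × 72.5 / (72 × 4.152) = 6090.0 / 298.94 ≈ 20.4 mL/min
Patient B: CrCl = (140 − 76) × 103.7 / (72 × 1.69) × 0.85 = 6636.8 / 121.68 × 0.85 ≈ 46.4 mL/min
|20.4 − 46.4| = 26.0 mL/min

26 mL/min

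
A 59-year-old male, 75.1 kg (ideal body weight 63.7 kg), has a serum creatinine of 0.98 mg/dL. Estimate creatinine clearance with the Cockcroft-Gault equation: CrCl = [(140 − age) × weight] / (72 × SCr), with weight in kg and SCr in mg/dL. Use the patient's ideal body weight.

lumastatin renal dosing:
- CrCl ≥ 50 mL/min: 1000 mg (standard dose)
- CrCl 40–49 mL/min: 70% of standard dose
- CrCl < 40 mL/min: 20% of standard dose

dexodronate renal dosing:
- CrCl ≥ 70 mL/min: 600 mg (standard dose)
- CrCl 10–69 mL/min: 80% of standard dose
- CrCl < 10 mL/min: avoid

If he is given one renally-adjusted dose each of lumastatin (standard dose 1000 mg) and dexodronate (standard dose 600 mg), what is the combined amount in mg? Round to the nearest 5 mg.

CrCl = (140 − 59) × 63.7 / (72 × 0.98) = 5159.7 / 70.56 ≈ 73.1 mL/min
CrCl ≈ 73 mL/min.
lumastatin: ≥ 50 mL/min → 100% of 1000 mg = 1000 mg.
dexodronate: ≥ 70 mL/min → 100% of 600 mg = 600 mg.
Total = 1000 + 600 = 1600 mg.

1600 mg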